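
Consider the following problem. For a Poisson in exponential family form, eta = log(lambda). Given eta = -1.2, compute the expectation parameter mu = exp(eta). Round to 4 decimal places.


Expectation parameter for Poisson exponential family:
mu = exp(eta).
eta = -1.2.
mu = exp(-1.2) = 0.3012

0.3012


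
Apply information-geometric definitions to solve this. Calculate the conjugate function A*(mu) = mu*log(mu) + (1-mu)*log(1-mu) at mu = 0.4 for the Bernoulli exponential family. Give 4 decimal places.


Legendre transform for Bernoulli:
A*(mu) = mu*log(mu) + (1-mu)*log(1-mu).
mu = 0.4, 1-mu = 0.6.
mu*log(mu) = 0.4*log(0.4) = -0.366516.
(1-mu)*log(1-mu) = 0.6*log(0.6) = -0.306495.
A* = -0.366516 + -0.306495 = -0.6730

-0.6730


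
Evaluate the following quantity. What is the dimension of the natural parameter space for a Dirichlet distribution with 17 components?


Exponential family dimension calculation:
Dirichlet with 17 components has 17 natural parameters.

17


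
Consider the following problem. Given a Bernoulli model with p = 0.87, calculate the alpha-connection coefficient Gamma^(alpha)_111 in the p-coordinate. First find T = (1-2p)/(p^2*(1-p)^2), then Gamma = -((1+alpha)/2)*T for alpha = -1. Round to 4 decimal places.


Skewness (Amari-Chentsov) tensor: T = (1-2p)/(p^2*(1-p)^2).
p = 0.87, 1-2p = -0.74, p^2 = 0.7569, (1-p)^2 = 0.0169.
T = -0.74/(0.7569 * 0.0169) = -57.850419.
In the p-coordinate, Gamma^(alpha) = Gamma^(0) - (alpha/2)*T with Gamma^(0) = (1/2)*g'(p) = -T/2,
so Gamma^(alpha) = -((1+alpha)/2)*T.
alpha = -1, -(1+alpha)/2 = 0.0.
Gamma = 0.0 * -57.850419 = 0.0000

0.0000


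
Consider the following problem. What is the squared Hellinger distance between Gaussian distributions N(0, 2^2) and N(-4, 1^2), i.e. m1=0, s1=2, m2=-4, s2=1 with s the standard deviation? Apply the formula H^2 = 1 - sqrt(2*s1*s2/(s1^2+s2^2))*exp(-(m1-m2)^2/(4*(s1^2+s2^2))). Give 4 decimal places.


Squared Hellinger distance for Gaussians:
H^2 = 1 - sqrt(2*s1*s2/(s1^2+s2^2)) * exp(-(m1-m2)^2/(4*(s1^2+s2^2))).
s1^2 = 4, s2^2 = 1, s1^2+s2^2 = 5.
sqrt(2*2*1/(5)) = 0.894427.
(m1-m2)^2 = (4)^2 = 16.
exp(-16/(4*5)) = exp(-0.8) = 0.449329.
H^2 = 1 - 0.894427*0.449329 = 0.5981

0.5981


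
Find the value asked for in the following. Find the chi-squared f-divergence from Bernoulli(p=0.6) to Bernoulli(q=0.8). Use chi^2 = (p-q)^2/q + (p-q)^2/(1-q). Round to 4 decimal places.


Chi-squared divergence between Bernoulli distributions:
chi^2 = (p-q)^2/q + (p-q)^2/(1-q).
p = 0.6, q = 0.8, p-q = -0.2.
(p-q)^2 = 0.04.
term1 = 0.04/0.8 = 0.05.
term2 = 0.04/0.2 = 0.2.
chi^2 = 0.05 + 0.2 = 0.2500

0.2500


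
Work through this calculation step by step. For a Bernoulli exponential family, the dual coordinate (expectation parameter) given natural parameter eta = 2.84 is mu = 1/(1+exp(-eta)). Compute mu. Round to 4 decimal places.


Dual coordinate (expectation parameter) for Bernoulli:
mu = 1/(1+exp(-eta)).
eta = 2.84.
exp(-eta) = exp(-2.84) = 0.058426.
mu = 1/(1+0.058426) = 0.9448

0.9448


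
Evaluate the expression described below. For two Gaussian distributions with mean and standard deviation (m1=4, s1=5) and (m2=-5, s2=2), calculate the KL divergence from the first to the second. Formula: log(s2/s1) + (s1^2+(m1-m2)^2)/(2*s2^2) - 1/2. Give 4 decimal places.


KL divergence between normal distributions:
KL = log(s2/s1) + (s1^2 + (m1-m2)^2)/(2*s2^2) - 1/2.
log(2/5) = -0.916291.
(5^2 + (4--5)^2)/(2*2^2) = (25 + 81)/8 = 13.25.
KL = -0.916291 + 13.25 - 0.5 = 11.8337

11.8337


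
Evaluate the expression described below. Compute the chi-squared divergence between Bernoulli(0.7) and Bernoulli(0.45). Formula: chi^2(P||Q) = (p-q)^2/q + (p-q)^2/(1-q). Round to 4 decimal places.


Chi-squared divergence between Bernoulli distributions:
chi^2 = (p-q)^2/q + (p-q)^2/(1-q).
p = 0.7, q = 0.45, p-q = 0.25.
(p-q)^2 = 0.0625.
term1 = 0.0625/0.45 = 0.138889.
term2 = 0.0625/0.55 = 0.113636.
chi^2 = 0.138889 + 0.113636 = 0.2525

0.2525


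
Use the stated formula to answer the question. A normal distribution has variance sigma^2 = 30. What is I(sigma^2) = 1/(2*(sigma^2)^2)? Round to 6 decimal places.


Fisher information for variance: I(sigma^2) = 1/(2*sigma^4).
sigma^2 = 30, so sigma^4 = 900.
I = 1/(2*900) = 1/1800 = 0.000556

0.000556


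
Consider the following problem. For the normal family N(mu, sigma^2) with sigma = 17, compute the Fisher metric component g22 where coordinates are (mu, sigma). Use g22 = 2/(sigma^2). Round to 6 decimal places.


For the 2-parameter normal family, the Fisher metric has:
  g11 = 1/sigma^2, g22 = 2/sigma^2.
sigma = 17, sigma^2 = 289.
g22 = 0.006920

0.006920


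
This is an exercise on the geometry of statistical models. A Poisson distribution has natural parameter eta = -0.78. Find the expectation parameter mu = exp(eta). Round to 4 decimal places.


Expectation parameter for Poisson exponential family:
mu = exp(eta).
eta = -0.78.
mu = exp(-0.78) = 0.4584

0.4584


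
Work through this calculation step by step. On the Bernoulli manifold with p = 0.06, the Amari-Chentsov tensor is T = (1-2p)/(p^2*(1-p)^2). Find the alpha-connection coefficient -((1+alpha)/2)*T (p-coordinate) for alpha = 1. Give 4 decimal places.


Skewness (Amari-Chentsov) tensor: T = (1-2p)/(p^2*(1-p)^2).
p = 0.06, 1-2p = 0.88, p^2 = 0.0036, (1-p)^2 = 0.8836.
T = 0.88/(0.0036 * 0.8836) = 276.646044.
In the p-coordinate, Gamma^(alpha) = Gamma^(0) - (alpha/2)*T with Gamma^(0) = (1/2)*g'(p) = -T/2,
so Gamma^(alpha) = -((1+alpha)/2)*T.
alpha = 1, -(1+alpha)/2 = -1.0.
Gamma = -1.0 * 276.646044 = -276.6460

-276.6460


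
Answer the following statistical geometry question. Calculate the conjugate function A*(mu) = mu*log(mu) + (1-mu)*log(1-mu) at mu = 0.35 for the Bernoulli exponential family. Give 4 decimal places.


Legendre transform for Bernoulli:
A*(mu) = mu*log(mu) + (1-mu)*log(1-mu).
mu = 0.35, 1-mu = 0.65.
mu*log(mu) = 0.35*log(0.35) = -0.367438.
(1-mu)*log(1-mu) = 0.65*log(0.65) = -0.280009.
A* = -0.367438 + -0.280009 = -0.6474

-0.6474


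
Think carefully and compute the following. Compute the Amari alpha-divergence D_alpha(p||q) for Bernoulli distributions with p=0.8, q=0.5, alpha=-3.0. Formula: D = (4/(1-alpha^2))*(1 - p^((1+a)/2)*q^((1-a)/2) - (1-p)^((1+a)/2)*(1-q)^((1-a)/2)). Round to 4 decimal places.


Amari alpha-divergence:
D = (4/(1-alpha^2))*(1 - p^((1+a)/2)*q^((1-a)/2) - (1-p)^((1+a)/2)*(1-q)^((1-a)/2)).
alpha = -3.0, p = 0.8, q = 0.5.
e1 = (1+alpha)/2 = -1.0, e2 = (1-alpha)/2 = 2.0.
t1 = p^e1 * q^e2 = 0.8^-1.0 * 0.5^2.0 = 0.3125.
t2 = (1-p)^e1 * (1-q)^e2 = 0.2^-1.0 * 0.5^2.0 = 1.25.
4/(1-alpha^2) = -0.5.
D = -0.5*(1 - 0.3125 - 1.25) = 0.2813

0.2813


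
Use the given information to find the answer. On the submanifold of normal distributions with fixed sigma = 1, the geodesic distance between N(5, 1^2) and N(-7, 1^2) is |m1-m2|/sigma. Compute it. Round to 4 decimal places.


On the fixed-variance normal subfamily, geodesic distance = |m1-m2|/sigma.
|5 - -7| = 12.
sigma = 1.
d = 12/1 = 12.0000

12.0000


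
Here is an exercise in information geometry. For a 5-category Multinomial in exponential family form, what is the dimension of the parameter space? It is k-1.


Exponential family dimension calculation:
For Multinomial with k=5 categories, dim = k-1 = 4.

4


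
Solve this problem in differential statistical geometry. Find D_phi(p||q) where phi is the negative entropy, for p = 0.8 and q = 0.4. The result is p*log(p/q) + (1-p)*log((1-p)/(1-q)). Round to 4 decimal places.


Bregman divergence with negative entropy generator:
D = p*log(p/q) + (1-p)*log((1-p)/(1-q)).
p = 0.8, q = 0.4.
p*log(p/q) = 0.8*log(0.8/0.4) = 0.554518.
(1-p)*log((1-p)/(1-q)) = 0.2*log(0.2/0.6) = -0.219722.
D = 0.554518 + -0.219722 = 0.3348

0.3348


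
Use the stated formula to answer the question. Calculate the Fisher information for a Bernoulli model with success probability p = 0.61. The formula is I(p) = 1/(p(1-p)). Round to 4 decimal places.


For Bernoulli(p), Fisher information is I(p) = 1/(p*(1-p)).
p = 0.61, 1-p = 0.39.
p*(1-p) = 0.2379.
I(p) = 1/0.2379 = 4.2034

4.2034


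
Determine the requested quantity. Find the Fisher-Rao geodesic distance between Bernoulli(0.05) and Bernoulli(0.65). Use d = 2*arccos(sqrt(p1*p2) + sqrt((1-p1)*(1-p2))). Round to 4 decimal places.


Geodesic distance on Bernoulli manifold:
d(p1,p2) = 2*arccos(sqrt(p1*p2) + sqrt((1-p1)*(1-p2))).
sqrt(p1*p2) = sqrt(0.05*0.65) = 0.180278.
sqrt((1-p1)*(1-p2)) = sqrt(0.95*0.35) = 0.576628.
arg = 0.180278 + 0.576628 = 0.756906.
d = 2*arccos(0.756906) = 1.4245

1.4245


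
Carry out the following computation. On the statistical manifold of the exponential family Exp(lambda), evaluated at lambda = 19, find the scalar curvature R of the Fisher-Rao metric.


This family has a single free parameter, so its statistical manifold
is 1-dimensional. The Riemann curvature tensor of any 1-dimensional
Riemannian manifold vanishes identically, so R = 0.

0


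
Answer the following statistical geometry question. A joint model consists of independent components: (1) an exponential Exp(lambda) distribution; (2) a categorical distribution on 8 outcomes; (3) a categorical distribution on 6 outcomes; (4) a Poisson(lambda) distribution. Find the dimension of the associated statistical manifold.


The dimension of a statistical manifold equals the number of free
(independent) real parameters of the model. For a product of independent
blocks the parameter counts add.
- exponential (lambda): 1.
- categorical on 8 outcomes (probabilities sum to 1): 8-1 = 7.
- categorical on 6 outcomes (probabilities sum to 1): 6-1 = 5.
- Poisson (lambda): 1.
Total = 1 + 7 + 5 + 1 = 14.
Dimension = 14

14


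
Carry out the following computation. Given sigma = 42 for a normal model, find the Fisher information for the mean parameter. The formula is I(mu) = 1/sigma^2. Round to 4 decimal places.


The Fisher information for the mean of a normal distribution is I(mu) = 1/sigma^2.
sigma = 42, so sigma^2 = 1764.
I(mu) = 1/1764 = 0.0006

0.0006


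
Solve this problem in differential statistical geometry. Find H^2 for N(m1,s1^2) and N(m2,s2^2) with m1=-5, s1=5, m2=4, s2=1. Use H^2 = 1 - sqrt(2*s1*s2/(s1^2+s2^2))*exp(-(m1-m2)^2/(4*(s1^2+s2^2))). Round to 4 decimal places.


Squared Hellinger distance for Gaussians:
H^2 = 1 - sqrt(2*s1*s2/(s1^2+s2^2)) * exp(-(m1-m2)^2/(4*(s1^2+s2^2))).
s1^2 = 25, s2^2 = 1, s1^2+s2^2 = 26.
sqrt(2*5*1/(26)) = 0.620174.
(m1-m2)^2 = (-9)^2 = 81.
exp(-81/(4*26)) = exp(-0.778846) = 0.458935.
H^2 = 1 - 0.620174*0.458935 = 0.7154

0.7154


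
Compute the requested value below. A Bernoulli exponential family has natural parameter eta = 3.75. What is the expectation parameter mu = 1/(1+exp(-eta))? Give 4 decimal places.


Dual coordinate (expectation parameter) for Bernoulli:
mu = 1/(1+exp(-eta)).
eta = 3.75.
exp(-eta) = exp(-3.75) = 0.023518.
mu = 1/(1+0.023518) = 0.9770

0.9770


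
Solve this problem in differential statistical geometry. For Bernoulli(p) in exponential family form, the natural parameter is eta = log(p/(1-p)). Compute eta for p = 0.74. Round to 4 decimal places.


Natural parameter for Bernoulli: eta = log(p/(1-p)).
p = 0.74, 1-p = 0.26.
p/(1-p) = 2.846154.
eta = log(2.846154) = 1.0460

1.0460


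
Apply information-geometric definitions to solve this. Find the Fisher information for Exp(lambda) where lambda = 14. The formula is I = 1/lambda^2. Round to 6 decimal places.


Fisher information for exponential: I(lambda) = 1/lambda^2.
lambda = 14, lambda^2 = 196.
I = 1/196 = 0.005102

0.005102


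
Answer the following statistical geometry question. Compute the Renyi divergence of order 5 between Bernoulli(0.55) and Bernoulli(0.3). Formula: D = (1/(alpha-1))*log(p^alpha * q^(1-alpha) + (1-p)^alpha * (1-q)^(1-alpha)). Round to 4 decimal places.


Renyi divergence of order alpha between Bernoulli distributions:
D = (1/(alpha-1))*log(p^alpha * q^(1-alpha) + (1-p)^alpha * (1-q)^(1-alpha)).
alpha = 5, p = 0.55, q = 0.3.
p^alpha * q^(1-alpha) = 0.55^5 * 0.3^-4 = 6.213387.
(1-p)^alpha * (1-q)^(1-alpha) = 0.45^5 * 0.7^-4 = 0.076855.
sum = 6.213387 + 0.076855 = 6.290242.
D = (1/4)*log(6.290242) = 0.4597

0.4597


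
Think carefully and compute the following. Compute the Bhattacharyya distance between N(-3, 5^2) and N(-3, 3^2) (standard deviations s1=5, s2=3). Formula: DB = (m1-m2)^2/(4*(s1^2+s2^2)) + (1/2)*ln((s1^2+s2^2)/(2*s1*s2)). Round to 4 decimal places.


Bhattacharyya distance between two Gaussians:
DB = (m1-m2)^2/(4*(s1^2+s2^2)) + (1/2)*ln((s1^2+s2^2)/(2*s1*s2)).
(m1-m2)^2 = (0)^2 = 0.
s1^2+s2^2 = 25 + 9 = 34.
term1 = 0/136 = 0.0.
term2 = 0.5*ln(34/30.0) = 0.062582.
DB = 0.0 + 0.062582 = 0.0626

0.0626


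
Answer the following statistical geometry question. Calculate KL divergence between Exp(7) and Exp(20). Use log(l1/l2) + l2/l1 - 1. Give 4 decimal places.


KL divergence for exponential family:
KL = log(l1/l2) + l2/l1 - 1.
log(7/20) = -1.049822.
20/7 = 2.857143.
KL = -1.049822 + 2.857143 - 1 = 0.8073

0.8073


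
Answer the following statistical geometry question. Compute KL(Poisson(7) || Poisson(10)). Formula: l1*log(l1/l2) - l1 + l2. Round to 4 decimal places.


KL divergence for Poisson:
KL = l1*log(l1/l2) - l1 + l2.
l1 = 7, l2 = 10.
log(7/10) = -0.356675.
l1*log(l1/l2) = 7 * -0.356675 = -2.496725.
KL = -2.496725 - 7 + 10 = 0.5033

0.5033


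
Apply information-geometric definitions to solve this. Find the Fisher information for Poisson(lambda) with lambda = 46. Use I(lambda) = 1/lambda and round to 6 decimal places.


Fisher information for Poisson: I(lambda) = 1/lambda.
lambda = 46.
I(lambda) = 1/46 = 0.021739

0.021739


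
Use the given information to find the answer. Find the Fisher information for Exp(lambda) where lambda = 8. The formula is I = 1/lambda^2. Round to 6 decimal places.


Fisher information for exponential: I(lambda) = 1/lambda^2.
lambda = 8, lambda^2 = 64.
I = 1/64 = 0.015625

0.015625


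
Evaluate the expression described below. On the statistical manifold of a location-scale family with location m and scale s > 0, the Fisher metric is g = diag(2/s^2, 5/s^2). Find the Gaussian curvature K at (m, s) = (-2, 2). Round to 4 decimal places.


The metric has the form g = (A dm^2 + B ds^2)/s^2 with A = 2, B = 5.
Substitute u = sqrt(A/B)*m: g = B*(du^2 + ds^2)/s^2, i.e. B times the
Poincare upper half-plane metric, which has constant Gaussian curvature -1.
Scaling a 2D metric by a constant c divides the Gaussian curvature by c,
so K = -1/B = -1/(5) = -0.2000 everywhere (the point (m, s) = (-2, 2) is irrelevant:
the curvature is constant).
The requested Gaussian curvature is K = -0.2000.

-0.2000


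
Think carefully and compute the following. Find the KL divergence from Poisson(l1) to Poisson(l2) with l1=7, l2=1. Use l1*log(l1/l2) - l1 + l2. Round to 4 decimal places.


KL divergence for Poisson:
KL = l1*log(l1/l2) - l1 + l2.
l1 = 7, l2 = 1.
log(7/1) = 1.94591.
l1*log(l1/l2) = 7 * 1.94591 = 13.621371.
KL = 13.621371 - 7 + 1 = 7.6214

7.6214


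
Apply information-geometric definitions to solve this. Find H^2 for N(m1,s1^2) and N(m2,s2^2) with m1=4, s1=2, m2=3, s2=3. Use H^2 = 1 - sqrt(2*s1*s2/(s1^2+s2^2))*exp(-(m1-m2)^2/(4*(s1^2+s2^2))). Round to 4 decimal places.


Squared Hellinger distance for Gaussians:
H^2 = 1 - sqrt(2*s1*s2/(s1^2+s2^2)) * exp(-(m1-m2)^2/(4*(s1^2+s2^2))).
s1^2 = 4, s2^2 = 9, s1^2+s2^2 = 13.
sqrt(2*2*3/(13)) = 0.960769.
(m1-m2)^2 = (1)^2 = 1.
exp(-1/(4*13)) = exp(-0.019231) = 0.980953.
H^2 = 1 - 0.960769*0.980953 = 0.0575

0.0575


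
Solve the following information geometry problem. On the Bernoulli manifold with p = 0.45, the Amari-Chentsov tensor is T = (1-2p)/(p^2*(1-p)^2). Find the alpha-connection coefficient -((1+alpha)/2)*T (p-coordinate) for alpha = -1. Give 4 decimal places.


Skewness (Amari-Chentsov) tensor: T = (1-2p)/(p^2*(1-p)^2).
p = 0.45, 1-2p = 0.1, p^2 = 0.2025, (1-p)^2 = 0.3025.
T = 0.1/(0.2025 * 0.3025) = 1.632486.
In the p-coordinate, Gamma^(alpha) = Gamma^(0) - (alpha/2)*T with Gamma^(0) = (1/2)*g'(p) = -T/2,
so Gamma^(alpha) = -((1+alpha)/2)*T.
alpha = -1, -(1+alpha)/2 = 0.0.
Gamma = 0.0 * 1.632486 = 0.0000

0.0000


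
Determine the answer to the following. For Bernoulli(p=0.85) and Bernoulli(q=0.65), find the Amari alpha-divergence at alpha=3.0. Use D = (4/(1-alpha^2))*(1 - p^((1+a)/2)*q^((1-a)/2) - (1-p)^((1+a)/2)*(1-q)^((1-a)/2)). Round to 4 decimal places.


Amari alpha-divergence:
D = (4/(1-alpha^2))*(1 - p^((1+a)/2)*q^((1-a)/2) - (1-p)^((1+a)/2)*(1-q)^((1-a)/2)).
alpha = 3.0, p = 0.85, q = 0.65.
e1 = (1+alpha)/2 = 2.0, e2 = (1-alpha)/2 = -1.0.
t1 = p^e1 * q^e2 = 0.85^2.0 * 0.65^-1.0 = 1.111538.
t2 = (1-p)^e1 * (1-q)^e2 = 0.15^2.0 * 0.35^-1.0 = 0.064286.
4/(1-alpha^2) = -0.5.
D = -0.5*(1 - 1.111538 - 0.064286) = 0.0879

0.0879


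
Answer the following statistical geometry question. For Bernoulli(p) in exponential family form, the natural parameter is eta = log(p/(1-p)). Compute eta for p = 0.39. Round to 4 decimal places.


Natural parameter for Bernoulli: eta = log(p/(1-p)).
p = 0.39, 1-p = 0.61.
p/(1-p) = 0.639344.
eta = log(0.639344) = -0.4473

-0.4473


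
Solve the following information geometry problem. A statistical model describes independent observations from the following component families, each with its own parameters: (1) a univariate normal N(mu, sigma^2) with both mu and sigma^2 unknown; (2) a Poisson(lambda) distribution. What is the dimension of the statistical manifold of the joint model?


The dimension of a statistical manifold equals the number of free
(independent) real parameters of the model. For a product of independent
blocks the parameter counts add.
- normal (mu, sigma^2): 2.
- Poisson (lambda): 1.
Total = 2 + 1 = 3.
Dimension = 3

3


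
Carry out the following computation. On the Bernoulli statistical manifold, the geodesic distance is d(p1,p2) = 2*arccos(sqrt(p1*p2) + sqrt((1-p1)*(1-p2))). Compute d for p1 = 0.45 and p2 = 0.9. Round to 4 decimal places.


Geodesic distance on Bernoulli manifold:
d(p1,p2) = 2*arccos(sqrt(p1*p2) + sqrt((1-p1)*(1-p2))).
sqrt(p1*p2) = sqrt(0.45*0.9) = 0.636396.
sqrt((1-p1)*(1-p2)) = sqrt(0.55*0.1) = 0.234521.
arg = 0.636396 + 0.234521 = 0.870917.
d = 2*arccos(0.870917) = 1.0275

1.0275


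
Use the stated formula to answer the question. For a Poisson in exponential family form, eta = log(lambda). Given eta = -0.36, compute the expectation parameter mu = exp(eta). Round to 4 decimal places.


Expectation parameter for Poisson exponential family:
mu = exp(eta).
eta = -0.36.
mu = exp(-0.36) = 0.6977

0.6977


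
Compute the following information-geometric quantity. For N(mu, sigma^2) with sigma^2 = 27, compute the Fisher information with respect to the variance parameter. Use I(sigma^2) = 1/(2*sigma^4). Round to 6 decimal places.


Fisher information for variance: I(sigma^2) = 1/(2*sigma^4).
sigma^2 = 27, so sigma^4 = 729.
I = 1/(2*729) = 1/1458 = 0.000686

0.000686


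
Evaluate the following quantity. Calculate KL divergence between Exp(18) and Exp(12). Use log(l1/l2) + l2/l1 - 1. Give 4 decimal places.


KL divergence for exponential family:
KL = log(l1/l2) + l2/l1 - 1.
log(18/12) = 0.405465.
12/18 = 0.666667.
KL = 0.405465 + 0.666667 - 1 = 0.0721

0.0721


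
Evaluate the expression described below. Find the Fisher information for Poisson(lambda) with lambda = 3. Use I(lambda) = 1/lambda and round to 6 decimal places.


Fisher information for Poisson: I(lambda) = 1/lambda.
lambda = 3.
I(lambda) = 1/3 = 0.333333

0.333333


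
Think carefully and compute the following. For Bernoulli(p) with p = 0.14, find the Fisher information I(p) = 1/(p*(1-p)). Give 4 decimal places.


For Bernoulli(p), Fisher information is I(p) = 1/(p*(1-p)).
p = 0.14, 1-p = 0.86.
p*(1-p) = 0.1204.
I(p) = 1/0.1204 = 8.3056

8.3056


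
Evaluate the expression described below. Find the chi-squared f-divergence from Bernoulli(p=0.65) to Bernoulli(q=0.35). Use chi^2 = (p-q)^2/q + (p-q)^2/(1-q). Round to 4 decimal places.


Chi-squared divergence between Bernoulli distributions:
chi^2 = (p-q)^2/q + (p-q)^2/(1-q).
p = 0.65, q = 0.35, p-q = 0.3.
(p-q)^2 = 0.09.
term1 = 0.09/0.35 = 0.257143.
term2 = 0.09/0.65 = 0.138462.
chi^2 = 0.257143 + 0.138462 = 0.3956

0.3956


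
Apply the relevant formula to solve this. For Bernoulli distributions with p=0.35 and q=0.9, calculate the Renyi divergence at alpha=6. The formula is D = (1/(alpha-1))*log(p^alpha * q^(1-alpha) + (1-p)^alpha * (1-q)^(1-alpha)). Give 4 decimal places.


Renyi divergence of order alpha between Bernoulli distributions:
D = (1/(alpha-1))*log(p^alpha * q^(1-alpha) + (1-p)^alpha * (1-q)^(1-alpha)).
alpha = 6, p = 0.35, q = 0.9.
p^alpha * q^(1-alpha) = 0.35^6 * 0.9^-5 = 0.003113.
(1-p)^alpha * (1-q)^(1-alpha) = 0.65^6 * 0.1^-5 = 7541.889063.
sum = 0.003113 + 7541.889063 = 7541.892176.
D = (1/5)*log(7541.892176) = 1.7856

1.7856


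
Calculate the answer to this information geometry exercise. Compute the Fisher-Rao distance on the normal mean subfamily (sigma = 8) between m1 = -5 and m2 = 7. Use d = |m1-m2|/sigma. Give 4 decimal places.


On the fixed-variance normal subfamily, geodesic distance = |m1-m2|/sigma.
|-5 - 7| = 12.
sigma = 8.
d = 12/8 = 1.5000

1.5000


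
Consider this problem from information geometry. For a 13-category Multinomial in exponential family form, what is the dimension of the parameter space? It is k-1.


Exponential family dimension calculation:
For Multinomial with k=13 categories, dim = k-1 = 12.

12


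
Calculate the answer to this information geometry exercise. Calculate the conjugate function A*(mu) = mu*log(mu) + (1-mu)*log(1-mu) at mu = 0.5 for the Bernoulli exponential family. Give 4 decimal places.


Legendre transform for Bernoulli:
A*(mu) = mu*log(mu) + (1-mu)*log(1-mu).
mu = 0.5, 1-mu = 0.5.
mu*log(mu) = 0.5*log(0.5) = -0.346574.
(1-mu)*log(1-mu) = 0.5*log(0.5) = -0.346574.
A* = -0.346574 + -0.346574 = -0.6931

-0.6931


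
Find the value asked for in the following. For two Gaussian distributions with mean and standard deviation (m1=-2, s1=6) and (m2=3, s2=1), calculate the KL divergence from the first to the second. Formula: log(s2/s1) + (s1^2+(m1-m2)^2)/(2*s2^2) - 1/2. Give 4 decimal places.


KL divergence between normal distributions:
KL = log(s2/s1) + (s1^2 + (m1-m2)^2)/(2*s2^2) - 1/2.
log(1/6) = -1.791759.
(6^2 + (-2-3)^2)/(2*1^2) = (36 + 25)/2 = 30.5.
KL = -1.791759 + 30.5 - 0.5 = 28.2082

28.2082


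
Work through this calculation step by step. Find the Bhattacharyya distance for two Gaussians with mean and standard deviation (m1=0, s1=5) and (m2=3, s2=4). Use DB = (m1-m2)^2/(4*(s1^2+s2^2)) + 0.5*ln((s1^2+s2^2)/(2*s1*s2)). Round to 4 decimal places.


Bhattacharyya distance between two Gaussians:
DB = (m1-m2)^2/(4*(s1^2+s2^2)) + (1/2)*ln((s1^2+s2^2)/(2*s1*s2)).
(m1-m2)^2 = (-3)^2 = 9.
s1^2+s2^2 = 25 + 16 = 41.
term1 = 9/164 = 0.054878.
term2 = 0.5*ln(41/40.0) = 0.012346.
DB = 0.054878 + 0.012346 = 0.0672

0.0672


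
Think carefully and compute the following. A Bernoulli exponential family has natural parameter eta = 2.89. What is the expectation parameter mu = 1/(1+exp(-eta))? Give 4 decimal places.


Dual coordinate (expectation parameter) for Bernoulli:
mu = 1/(1+exp(-eta)).
eta = 2.89.
exp(-eta) = exp(-2.89) = 0.055576.
mu = 1/(1+0.055576) = 0.9473

0.9473


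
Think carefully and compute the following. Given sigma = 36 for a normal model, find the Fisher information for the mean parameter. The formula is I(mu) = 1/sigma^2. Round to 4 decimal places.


The Fisher information for the mean of a normal distribution is I(mu) = 1/sigma^2.
sigma = 36, so sigma^2 = 1296.
I(mu) = 1/1296 = 0.0008

0.0008


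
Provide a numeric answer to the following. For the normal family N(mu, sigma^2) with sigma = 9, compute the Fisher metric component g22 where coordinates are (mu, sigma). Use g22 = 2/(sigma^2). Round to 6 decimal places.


For the 2-parameter normal family, the Fisher metric has:
  g11 = 1/sigma^2, g22 = 2/sigma^2.
sigma = 9, sigma^2 = 81.
g22 = 0.024691

0.024691


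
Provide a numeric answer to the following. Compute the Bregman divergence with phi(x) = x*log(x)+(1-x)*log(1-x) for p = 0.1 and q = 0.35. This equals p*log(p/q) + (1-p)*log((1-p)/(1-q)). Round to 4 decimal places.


Bregman divergence with negative entropy generator:
D = p*log(p/q) + (1-p)*log((1-p)/(1-q)).
p = 0.1, q = 0.35.
p*log(p/q) = 0.1*log(0.1/0.35) = -0.125276.
(1-p)*log((1-p)/(1-q)) = 0.9*log(0.9/0.65) = 0.29288.
D = -0.125276 + 0.29288 = 0.1676

0.1676


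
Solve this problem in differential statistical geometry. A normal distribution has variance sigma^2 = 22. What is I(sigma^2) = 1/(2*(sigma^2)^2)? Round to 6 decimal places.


Fisher information for variance: I(sigma^2) = 1/(2*sigma^4).
sigma^2 = 22, so sigma^4 = 484.
I = 1/(2*484) = 1/968 = 0.001033

0.001033


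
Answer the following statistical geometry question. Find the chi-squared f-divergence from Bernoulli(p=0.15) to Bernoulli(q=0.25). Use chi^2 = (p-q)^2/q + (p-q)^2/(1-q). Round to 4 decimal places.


Chi-squared divergence between Bernoulli distributions:
chi^2 = (p-q)^2/q + (p-q)^2/(1-q).
p = 0.15, q = 0.25, p-q = -0.1.
(p-q)^2 = 0.01.
term1 = 0.01/0.25 = 0.04.
term2 = 0.01/0.75 = 0.013333.
chi^2 = 0.04 + 0.013333 = 0.0533

0.0533


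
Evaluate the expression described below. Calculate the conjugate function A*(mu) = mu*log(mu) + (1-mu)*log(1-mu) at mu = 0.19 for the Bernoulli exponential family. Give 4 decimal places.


Legendre transform for Bernoulli:
A*(mu) = mu*log(mu) + (1-mu)*log(1-mu).
mu = 0.19, 1-mu = 0.81.
mu*log(mu) = 0.19*log(0.19) = -0.315539.
(1-mu)*log(1-mu) = 0.81*log(0.81) = -0.170684.
A* = -0.315539 + -0.170684 = -0.4862

-0.4862


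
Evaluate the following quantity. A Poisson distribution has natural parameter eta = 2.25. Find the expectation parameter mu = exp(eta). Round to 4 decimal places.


Expectation parameter for Poisson exponential family:
mu = exp(eta).
eta = 2.25.
mu = exp(2.25) = 9.4877

9.4877


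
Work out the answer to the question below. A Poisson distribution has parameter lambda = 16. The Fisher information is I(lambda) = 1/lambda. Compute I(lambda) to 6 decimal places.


Fisher information for Poisson: I(lambda) = 1/lambda.
lambda = 16.
I(lambda) = 1/16 = 0.062500

0.062500


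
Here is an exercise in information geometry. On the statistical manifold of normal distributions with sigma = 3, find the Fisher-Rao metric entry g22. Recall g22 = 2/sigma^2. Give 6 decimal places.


For the 2-parameter normal family, the Fisher metric has:
  g11 = 1/sigma^2, g22 = 2/sigma^2.
sigma = 3, sigma^2 = 9.
g22 = 0.222222

0.222222


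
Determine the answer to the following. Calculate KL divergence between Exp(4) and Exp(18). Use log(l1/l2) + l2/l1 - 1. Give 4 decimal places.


KL divergence for exponential family:
KL = log(l1/l2) + l2/l1 - 1.
log(4/18) = -1.504077.
18/4 = 4.5.
KL = -1.504077 + 4.5 - 1 = 1.9959

1.9959


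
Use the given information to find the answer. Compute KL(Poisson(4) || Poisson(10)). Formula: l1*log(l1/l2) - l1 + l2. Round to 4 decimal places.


KL divergence for Poisson:
KL = l1*log(l1/l2) - l1 + l2.
l1 = 4, l2 = 10.
log(4/10) = -0.916291.
l1*log(l1/l2) = 4 * -0.916291 = -3.665163.
KL = -3.665163 - 4 + 10 = 2.3348

2.3348


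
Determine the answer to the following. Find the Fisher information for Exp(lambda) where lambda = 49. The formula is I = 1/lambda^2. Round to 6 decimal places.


Fisher information for exponential: I(lambda) = 1/lambda^2.
lambda = 49, lambda^2 = 2401.
I = 1/2401 = 0.000416

0.000416


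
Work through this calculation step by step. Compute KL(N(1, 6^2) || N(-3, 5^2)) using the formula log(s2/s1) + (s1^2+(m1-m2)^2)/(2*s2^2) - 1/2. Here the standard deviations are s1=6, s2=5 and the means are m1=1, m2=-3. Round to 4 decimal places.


KL divergence between normal distributions:
KL = log(s2/s1) + (s1^2 + (m1-m2)^2)/(2*s2^2) - 1/2.
log(5/6) = -0.182322.
(6^2 + (1--3)^2)/(2*5^2) = (36 + 16)/50 = 1.04.
KL = -0.182322 + 1.04 - 0.5 = 0.3577

0.3577


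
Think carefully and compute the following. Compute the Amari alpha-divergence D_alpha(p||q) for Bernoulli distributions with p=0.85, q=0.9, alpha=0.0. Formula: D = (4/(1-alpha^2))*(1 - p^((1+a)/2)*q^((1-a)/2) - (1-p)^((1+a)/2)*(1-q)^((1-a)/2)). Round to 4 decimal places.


Amari alpha-divergence:
D = (4/(1-alpha^2))*(1 - p^((1+a)/2)*q^((1-a)/2) - (1-p)^((1+a)/2)*(1-q)^((1-a)/2)).
alpha = 0.0, p = 0.85, q = 0.9.
e1 = (1+alpha)/2 = 0.5, e2 = (1-alpha)/2 = 0.5.
t1 = p^e1 * q^e2 = 0.85^0.5 * 0.9^0.5 = 0.874643.
t2 = (1-p)^e1 * (1-q)^e2 = 0.15^0.5 * 0.1^0.5 = 0.122474.
4/(1-alpha^2) = 4.0.
D = 4.0*(1 - 0.874643 - 0.122474) = 0.0115

0.0115


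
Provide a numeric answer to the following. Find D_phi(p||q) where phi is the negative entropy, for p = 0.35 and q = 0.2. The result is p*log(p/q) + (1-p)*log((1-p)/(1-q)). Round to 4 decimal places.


Bregman divergence with negative entropy generator:
D = p*log(p/q) + (1-p)*log((1-p)/(1-q)).
p = 0.35, q = 0.2.
p*log(p/q) = 0.35*log(0.35/0.2) = 0.195866.
(1-p)*log((1-p)/(1-q)) = 0.65*log(0.65/0.8) = -0.134966.
D = 0.195866 + -0.134966 = 0.0609

0.0609


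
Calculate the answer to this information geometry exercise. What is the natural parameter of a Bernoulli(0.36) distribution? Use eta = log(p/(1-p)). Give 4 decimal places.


Natural parameter for Bernoulli: eta = log(p/(1-p)).
p = 0.36, 1-p = 0.64.
p/(1-p) = 0.5625.
eta = log(0.5625) = -0.5754

-0.5754


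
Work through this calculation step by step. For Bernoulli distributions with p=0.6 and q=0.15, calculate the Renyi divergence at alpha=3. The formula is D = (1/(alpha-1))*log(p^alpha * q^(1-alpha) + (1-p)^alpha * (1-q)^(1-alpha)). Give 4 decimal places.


Renyi divergence of order alpha between Bernoulli distributions:
D = (1/(alpha-1))*log(p^alpha * q^(1-alpha) + (1-p)^alpha * (1-q)^(1-alpha)).
alpha = 3, p = 0.6, q = 0.15.
p^alpha * q^(1-alpha) = 0.6^3 * 0.15^-2 = 9.6.
(1-p)^alpha * (1-q)^(1-alpha) = 0.4^3 * 0.85^-2 = 0.088581.
sum = 9.6 + 0.088581 = 9.688581.
D = (1/2)*log(9.688581) = 1.1355

1.1355


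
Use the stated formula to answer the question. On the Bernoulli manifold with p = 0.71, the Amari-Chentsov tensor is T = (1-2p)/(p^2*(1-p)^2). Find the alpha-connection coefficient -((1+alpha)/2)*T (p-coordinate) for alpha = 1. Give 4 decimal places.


Skewness (Amari-Chentsov) tensor: T = (1-2p)/(p^2*(1-p)^2).
p = 0.71, 1-2p = -0.42, p^2 = 0.5041, (1-p)^2 = 0.0841.
T = -0.42/(0.5041 * 0.0841) = -9.906873.
In the p-coordinate, Gamma^(alpha) = Gamma^(0) - (alpha/2)*T with Gamma^(0) = (1/2)*g'(p) = -T/2,
so Gamma^(alpha) = -((1+alpha)/2)*T.
alpha = 1, -(1+alpha)/2 = -1.0.
Gamma = -1.0 * -9.906873 = 9.9069

9.9069


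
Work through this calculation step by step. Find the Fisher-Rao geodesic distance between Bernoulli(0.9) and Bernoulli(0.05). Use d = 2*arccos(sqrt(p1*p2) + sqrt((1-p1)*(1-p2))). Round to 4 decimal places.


Geodesic distance on Bernoulli manifold:
d(p1,p2) = 2*arccos(sqrt(p1*p2) + sqrt((1-p1)*(1-p2))).
sqrt(p1*p2) = sqrt(0.9*0.05) = 0.212132.
sqrt((1-p1)*(1-p2)) = sqrt(0.1*0.95) = 0.308221.
arg = 0.212132 + 0.308221 = 0.520353.
d = 2*arccos(0.520353) = 2.0471

2.0471


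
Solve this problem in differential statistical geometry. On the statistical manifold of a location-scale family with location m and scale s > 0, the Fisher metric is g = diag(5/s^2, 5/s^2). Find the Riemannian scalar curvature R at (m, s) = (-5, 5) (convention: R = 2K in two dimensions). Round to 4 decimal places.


The metric has the form g = (A dm^2 + B ds^2)/s^2 with A = 5, B = 5.
Substitute u = sqrt(A/B)*m: g = B*(du^2 + ds^2)/s^2, i.e. B times the
Poincare upper half-plane metric, which has constant Gaussian curvature -1.
Scaling a 2D metric by a constant c divides the Gaussian curvature by c,
so K = -1/B = -1/(5) = -0.2000 everywhere (the point (m, s) = (-5, 5) is irrelevant:
the curvature is constant).
Scalar curvature in dimension 2: R = 2K = -2/(5) = -0.4000.

-0.4000


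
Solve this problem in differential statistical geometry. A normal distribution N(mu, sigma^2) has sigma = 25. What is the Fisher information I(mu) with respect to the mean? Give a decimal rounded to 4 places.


The Fisher information for the mean of a normal distribution is I(mu) = 1/sigma^2.
sigma = 25, so sigma^2 = 625.
I(mu) = 1/625 = 0.0016

0.0016


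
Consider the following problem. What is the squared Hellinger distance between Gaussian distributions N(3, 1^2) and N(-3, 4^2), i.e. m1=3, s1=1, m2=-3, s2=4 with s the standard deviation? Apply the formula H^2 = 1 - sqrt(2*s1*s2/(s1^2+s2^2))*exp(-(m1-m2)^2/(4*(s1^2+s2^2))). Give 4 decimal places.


Squared Hellinger distance for Gaussians:
H^2 = 1 - sqrt(2*s1*s2/(s1^2+s2^2)) * exp(-(m1-m2)^2/(4*(s1^2+s2^2))).
s1^2 = 1, s2^2 = 16, s1^2+s2^2 = 17.
sqrt(2*1*4/(17)) = 0.685994.
(m1-m2)^2 = (6)^2 = 36.
exp(-36/(4*17)) = exp(-0.529412) = 0.588951.
H^2 = 1 - 0.685994*0.588951 = 0.5960

0.5960


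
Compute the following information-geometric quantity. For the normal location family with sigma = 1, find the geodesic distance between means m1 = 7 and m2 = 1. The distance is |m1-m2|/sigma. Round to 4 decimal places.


On the fixed-variance normal subfamily, geodesic distance = |m1-m2|/sigma.
|7 - 1| = 6.
sigma = 1.
d = 6/1 = 6.0000

6.0000


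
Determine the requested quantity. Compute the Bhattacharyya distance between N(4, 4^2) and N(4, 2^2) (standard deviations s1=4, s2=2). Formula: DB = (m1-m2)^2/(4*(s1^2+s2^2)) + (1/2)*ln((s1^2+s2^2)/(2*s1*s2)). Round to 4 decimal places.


Bhattacharyya distance between two Gaussians:
DB = (m1-m2)^2/(4*(s1^2+s2^2)) + (1/2)*ln((s1^2+s2^2)/(2*s1*s2)).
(m1-m2)^2 = (0)^2 = 0.
s1^2+s2^2 = 16 + 4 = 20.
term1 = 0/80 = 0.0.
term2 = 0.5*ln(20/16.0) = 0.111572.
DB = 0.0 + 0.111572 = 0.1116

0.1116


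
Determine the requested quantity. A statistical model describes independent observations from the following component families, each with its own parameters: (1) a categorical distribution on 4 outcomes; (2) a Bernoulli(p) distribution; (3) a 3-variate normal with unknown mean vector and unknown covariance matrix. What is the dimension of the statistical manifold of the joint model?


The dimension of a statistical manifold equals the number of free
(independent) real parameters of the model. For a product of independent
blocks the parameter counts add.
- categorical on 4 outcomes (probabilities sum to 1): 4-1 = 3.
- Bernoulli (p): 1.
- 3-variate normal: 3 (mean) + 3*4/2 = 6 (symmetric covariance) = 9.
Total = 3 + 1 + 9 = 13.
Dimension = 13

13


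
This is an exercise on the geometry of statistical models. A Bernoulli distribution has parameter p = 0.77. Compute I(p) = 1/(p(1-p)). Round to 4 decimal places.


For Bernoulli(p), Fisher information is I(p) = 1/(p*(1-p)).
p = 0.77, 1-p = 0.23.
p*(1-p) = 0.1771.
I(p) = 1/0.1771 = 5.6465

5.6465


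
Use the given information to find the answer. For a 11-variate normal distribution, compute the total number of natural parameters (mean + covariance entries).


Exponential family dimension calculation:
For 11-dim MVN: mean has 11 params, covariance has 11*12/2 = 66 unique entries.
Total dim = 11 + 66 = 77.

77


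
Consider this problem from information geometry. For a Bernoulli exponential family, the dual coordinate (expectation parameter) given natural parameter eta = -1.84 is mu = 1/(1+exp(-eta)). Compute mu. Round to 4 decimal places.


Dual coordinate (expectation parameter) for Bernoulli:
mu = 1/(1+exp(-eta)).
eta = -1.84.
exp(-eta) = exp(1.84) = 6.296538.
mu = 1/(1+6.296538) = 0.1371

0.1371


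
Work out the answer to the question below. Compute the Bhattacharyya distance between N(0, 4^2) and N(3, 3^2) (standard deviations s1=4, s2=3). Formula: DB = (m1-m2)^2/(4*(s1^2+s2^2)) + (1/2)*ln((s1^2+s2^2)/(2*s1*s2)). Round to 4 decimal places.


Bhattacharyya distance between two Gaussians:
DB = (m1-m2)^2/(4*(s1^2+s2^2)) + (1/2)*ln((s1^2+s2^2)/(2*s1*s2)).
(m1-m2)^2 = (-3)^2 = 9.
s1^2+s2^2 = 16 + 9 = 25.
term1 = 9/100 = 0.09.
term2 = 0.5*ln(25/24.0) = 0.020411.
DB = 0.09 + 0.020411 = 0.1104

0.1104


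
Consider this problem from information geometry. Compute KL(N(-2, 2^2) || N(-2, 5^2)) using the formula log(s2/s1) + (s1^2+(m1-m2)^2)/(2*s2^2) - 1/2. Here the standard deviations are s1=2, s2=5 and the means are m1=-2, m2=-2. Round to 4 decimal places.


KL divergence between normal distributions:
KL = log(s2/s1) + (s1^2 + (m1-m2)^2)/(2*s2^2) - 1/2.
log(5/2) = 0.916291.
(2^2 + (-2--2)^2)/(2*5^2) = (4 + 0)/50 = 0.08.
KL = 0.916291 + 0.08 - 0.5 = 0.4963

0.4963


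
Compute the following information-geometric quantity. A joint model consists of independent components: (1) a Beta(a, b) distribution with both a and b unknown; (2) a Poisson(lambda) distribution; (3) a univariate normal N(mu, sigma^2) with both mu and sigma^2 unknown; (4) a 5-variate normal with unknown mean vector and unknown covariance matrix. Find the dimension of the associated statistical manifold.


The dimension of a statistical manifold equals the number of free
(independent) real parameters of the model. For a product of independent
blocks the parameter counts add.
- Beta (a, b): 2.
- Poisson (lambda): 1.
- normal (mu, sigma^2): 2.
- 5-variate normal: 5 (mean) + 5*6/2 = 15 (symmetric covariance) = 20.
Total = 2 + 1 + 2 + 20 = 25.
Dimension = 25

25


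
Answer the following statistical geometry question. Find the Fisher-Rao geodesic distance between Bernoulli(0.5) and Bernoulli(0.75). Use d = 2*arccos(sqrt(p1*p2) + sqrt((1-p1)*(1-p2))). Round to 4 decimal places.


Geodesic distance on Bernoulli manifold:
d(p1,p2) = 2*arccos(sqrt(p1*p2) + sqrt((1-p1)*(1-p2))).
sqrt(p1*p2) = sqrt(0.5*0.75) = 0.612372.
sqrt((1-p1)*(1-p2)) = sqrt(0.5*0.25) = 0.353553.
arg = 0.612372 + 0.353553 = 0.965926.
d = 2*arccos(0.965926) = 0.5236

0.5236


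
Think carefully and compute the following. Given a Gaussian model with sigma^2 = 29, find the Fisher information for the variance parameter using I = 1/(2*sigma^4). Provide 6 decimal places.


Fisher information for variance: I(sigma^2) = 1/(2*sigma^4).
sigma^2 = 29, so sigma^4 = 841.
I = 1/(2*841) = 1/1682 = 0.000595

0.000595


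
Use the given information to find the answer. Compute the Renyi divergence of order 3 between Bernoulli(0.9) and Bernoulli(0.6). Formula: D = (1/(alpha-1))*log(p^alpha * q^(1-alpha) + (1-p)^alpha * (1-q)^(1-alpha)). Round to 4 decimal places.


Renyi divergence of order alpha between Bernoulli distributions:
D = (1/(alpha-1))*log(p^alpha * q^(1-alpha) + (1-p)^alpha * (1-q)^(1-alpha)).
alpha = 3, p = 0.9, q = 0.6.
p^alpha * q^(1-alpha) = 0.9^3 * 0.6^-2 = 2.025.
(1-p)^alpha * (1-q)^(1-alpha) = 0.1^3 * 0.4^-2 = 0.00625.
sum = 2.025 + 0.00625 = 2.03125.
D = (1/2)*log(2.03125) = 0.3543

0.3543


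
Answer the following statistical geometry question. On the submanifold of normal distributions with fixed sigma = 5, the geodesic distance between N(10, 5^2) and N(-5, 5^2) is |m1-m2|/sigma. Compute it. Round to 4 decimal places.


On the fixed-variance normal subfamily, geodesic distance = |m1-m2|/sigma.
|10 - -5| = 15.
sigma = 5.
d = 15/5 = 3.0000

3.0000


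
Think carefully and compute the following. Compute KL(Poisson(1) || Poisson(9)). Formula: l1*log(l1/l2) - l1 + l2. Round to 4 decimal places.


KL divergence for Poisson:
KL = l1*log(l1/l2) - l1 + l2.
l1 = 1, l2 = 9.
log(1/9) = -2.197225.
l1*log(l1/l2) = 1 * -2.197225 = -2.197225.
KL = -2.197225 - 1 + 9 = 5.8028

5.8028


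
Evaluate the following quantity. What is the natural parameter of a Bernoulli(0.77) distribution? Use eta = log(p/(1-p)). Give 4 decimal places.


Natural parameter for Bernoulli: eta = log(p/(1-p)).
p = 0.77, 1-p = 0.23.
p/(1-p) = 3.347826.
eta = log(3.347826) = 1.2083

1.2083


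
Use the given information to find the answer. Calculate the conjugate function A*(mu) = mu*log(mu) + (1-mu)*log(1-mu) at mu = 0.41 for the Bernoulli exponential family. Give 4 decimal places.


Legendre transform for Bernoulli:
A*(mu) = mu*log(mu) + (1-mu)*log(1-mu).
mu = 0.41, 1-mu = 0.59.
mu*log(mu) = 0.41*log(0.41) = -0.365555.
(1-mu)*log(1-mu) = 0.59*log(0.59) = -0.311303.
A* = -0.365555 + -0.311303 = -0.6769

-0.6769
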